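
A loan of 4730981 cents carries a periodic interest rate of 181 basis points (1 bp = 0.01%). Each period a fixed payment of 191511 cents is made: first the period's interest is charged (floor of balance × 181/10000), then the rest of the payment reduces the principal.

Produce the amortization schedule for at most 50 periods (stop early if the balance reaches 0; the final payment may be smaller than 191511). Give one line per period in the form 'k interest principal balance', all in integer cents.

1. interest=⌊4730981·181/10000⌋=85630; principal=191511-85630=105881; balance=4730981-105881=4625100
2. interest=⌊4625100·181/10000⌋=83714; principal=191511-83714=107797; balance=4625100-107797=4517303
3. interest=⌊4517303·181/10000⌋=81763; principal=191511-81763=109748; balance=4517303-109748=4407555
4. interest=⌊4407555·181/10000⌋=79776; principal=191511-79776=111735; balance=4407555-111735=4295820
5. interest=⌊4295820·181/10000⌋=77754; principal=191511-77754=113757; balance=4295820-113757=4182063
6. interest=⌊4182063·181/10000⌋=75695; principal=191511-75695=115816; balance=4182063-115816=4066247
7. interest=⌊4066247·181/10000⌋=73599; principal=191511-73599=117912; balance=4066247-117912=3948335
8. interest=⌊3948335·181/10000⌋=71464; principal=191511-71464=120047; balance=3948335-120047=3828288
9. interest=⌊3828288·181/10000⌋=69292; principal=191511-69292=122219; balance=3828288-122219=3706069
10. interest=⌊3706069·181/10000⌋=67079; principal=191511-67079=124432; balance=3706069-124432=3581637
11. interest=⌊3581637·181/10000⌋=64827; principal=191511-64827=126684; balance=3581637-126684=3454953
12. interest=⌊3454953·181/10000⌋=62534; principal=191511-62534=128977; balance=3454953-128977=3325976
13. interest=⌊3325976·181/10000⌋=60200; principal=191511-60200=131311; balance=3325976-131311=3194665
14. interest=⌊3194665·181/10000⌋=57823; principal=191511-57823=133688; balance=3194665-133688=3060977
15. interest=⌊3060977·181/10000⌋=55403; principal=191511-55403=136108; balance=3060977-136108=2924869
16. interest=⌊2924869·181/10000⌋=52940; principal=191511-52940=138571; balance=2924869-138571=2786298
17. interest=⌊2786298·181/10000⌋=50431; principal=191511-50431=141080; balance=2786298-141080=2645218
18. interest=⌊2645218·181/10000⌋=47878; principal=191511-47878=143633; balance=2645218-143633=2501585
19. interest=⌊2501585·181/10000⌋=45278; principal=191511-45278=146233; balance=2501585-146233=2355352
20. interest=⌊2355352·181/10000⌋=42631; principal=191511-42631=148880; balance=2355352-148880=2206472
21. interest=⌊2206472·181/10000⌋=39937; principal=191511-39937=151574; balance=2206472-151574=2054898
22. interest=⌊2054898·181/10000⌋=37193; principal=191511-37193=154318; balance=2054898-154318=1900580
23. interest=⌊1900580·181/10000⌋=34400; principal=191511-34400=157111; balance=1900580-157111=1743469
24. interest=⌊1743469·181/10000⌋=31556; principal=191511-31556=159955; balance=1743469-159955=1583514
25. interest=⌊1583514·181/10000⌋=28661; principal=191511-28661=162850; balance=1583514-162850=1420664
26. interest=⌊1420664·181/10000⌋=25714; principal=191511-25714=165797; balance=1420664-165797=1254867
27. interest=⌊1254867·181/10000⌋=22713; principal=191511-22713=168798; balance=1254867-168798=1086069
28. interest=⌊1086069·181/10000⌋=19657; principal=191511-19657=171854; balance=1086069-171854=914215
29. interest=⌊914215·181/10000⌋=16547; principal=191511-16547=174964; balance=914215-174964=739251
30. interest=⌊739251·181/10000⌋=13380; principal=191511-13380=178131; balance=739251-178131=561120
31. interest=⌊561120·181/10000⌋=10156; principal=191511-10156=181355; balance=561120-181355=379765
32. interest=⌊379765·181/10000⌋=6873; principal=191511-6873=184638; balance=379765-184638=195127
33. interest=⌊195127·181/10000⌋=3531; principal=191511-3531=187980; balance=195127-187980=7147
34. interest=⌊7147·181/10000⌋=129; principal=min(191511-129,7147)=7147; balance=7147-7147=0

1 85630 105881 4625100
2 83714 107797 4517303
3 81763 109748 4407555
4 79776 111735 4295820
5 77754 113757 4182063
6 75695 115816 4066247
7 73599 117912 3948335
8 71464 120047 3828288
9 69292 122219 3706069
10 67079 124432 3581637
11 64827 126684 3454953
12 62534 128977 3325976
13 60200 131311 3194665
14 57823 133688 3060977
15 55403 136108 2924869
16 52940 138571 2786298
17 50431 141080 2645218
18 47878 143633 2501585
19 45278 146233 2355352
20 42631 148880 2206472
21 39937 151574 2054898
22 37193 154318 1900580
23 34400 157111 1743469
24 31556 159955 1583514
25 28661 162850 1420664
26 25714 165797 1254867
27 22713 168798 1086069
28 19657 171854 914215
29 16547 174964 739251
30 13380 178131 561120
31 10156 181355 379765
32 6873 184638 195127
33 3531 187980 7147
34 129 7147 0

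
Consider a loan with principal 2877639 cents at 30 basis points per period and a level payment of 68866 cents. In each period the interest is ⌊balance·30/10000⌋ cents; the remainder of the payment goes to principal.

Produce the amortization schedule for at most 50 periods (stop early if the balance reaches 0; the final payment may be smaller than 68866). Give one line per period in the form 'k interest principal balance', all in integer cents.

1. interest=⌊2877639·30/10000⌋=8632; principal=68866-8632=60234; balance=2877639-60234=2817405
2. interest=⌊2817405·30/10000⌋=8452; principal=68866-8452=60414; balance=2817405-60414=2756991
3. interest=⌊2756991·30/10000⌋=8270; principal=68866-8270=60596; balance=2756991-60596=2696395
4. interest=⌊2696395·30/10000⌋=8089; principal=68866-8089=60777; balance=2696395-60777=2635618
5. interest=⌊2635618·30/10000⌋=7906; principal=68866-7906=60960; balance=2635618-60960=2574658
6. interest=⌊2574658·30/10000⌋=7723; principal=68866-7723=61143; balance=2574658-61143=2513515
7. interest=⌊2513515·30/10000⌋=7540; principal=68866-7540=61326; balance=2513515-61326=2452189
8. interest=⌊2452189·30/10000⌋=7356; principal=68866-7356=61510; balance=2452189-61510=2390679
9. interest=⌊2390679·30/10000⌋=7172; principal=68866-7172=61694; balance=2390679-61694=2328985
10. interest=⌊2328985·30/10000⌋=6986; principal=68866-6986=61880; balance=2328985-61880=2267105
11. interest=⌊2267105·30/10000⌋=6801; principal=68866-6801=62065; balance=2267105-62065=2205040
12. interest=⌊2205040·30/10000⌋=6615; principal=68866-6615=62251; balance=2205040-62251=2142789
13. interest=⌊2142789·30/10000⌋=6428; principal=68866-6428=62438; balance=2142789-62438=2080351
14. interest=⌊2080351·30/10000⌋=6241; principal=68866-6241=62625; balance=2080351-62625=2017726
15. interest=⌊2017726·30/10000⌋=6053; principal=68866-6053=62813; balance=2017726-62813=1954913
16. interest=⌊1954913·30/10000⌋=5864; principal=68866-5864=63002; balance=1954913-63002=1891911
17. interest=⌊1891911·30/10000⌋=5675; principal=68866-5675=63191; balance=1891911-63191=1828720
18. interest=⌊1828720·30/10000⌋=5486; principal=68866-5486=63380; balance=1828720-63380=1765340
19. interest=⌊1765340·30/10000⌋=5296; principal=68866-5296=63570; balance=1765340-63570=1701770
20. interest=⌊1701770·30/10000⌋=5105; principal=68866-5105=63761; balance=1701770-63761=1638009
21. interest=⌊1638009·30/10000⌋=4914; principal=68866-4914=63952; balance=1638009-63952=1574057
22. interest=⌊1574057·30/10000⌋=4722; principal=68866-4722=64144; balance=1574057-64144=1509913
23. interest=⌊1509913·30/10000⌋=4529; principal=68866-4529=64337; balance=1509913-64337=1445576
24. interest=⌊1445576·30/10000⌋=4336; principal=68866-4336=64530; balance=1445576-64530=1381046
25. interest=⌊1381046·30/10000⌋=4143; principal=68866-4143=64723; balance=1381046-64723=1316323
26. interest=⌊1316323·30/10000⌋=3948; principal=68866-3948=64918; balance=1316323-64918=1251405
27. interest=⌊1251405·30/10000⌋=3754; principal=68866-3754=65112; balance=1251405-65112=1186293
28. interest=⌊1186293·30/10000⌋=3558; principal=68866-3558=65308; balance=1186293-65308=1120985
29. interest=⌊1120985·30/10000⌋=3362; principal=68866-3362=65504; balance=1120985-65504=1055481
30. interest=⌊1055481·30/10000⌋=3166; principal=68866-3166=65700; balance=1055481-65700=989781
31. interest=⌊989781·30/10000⌋=2969; principal=68866-2969=65897; balance=989781-65897=923884
32. interest=⌊923884·30/10000⌋=2771; principal=68866-2771=66095; balance=923884-66095=857789
33. interest=⌊857789·30/10000⌋=2573; principal=68866-2573=66293; balance=857789-66293=791496
34. interest=⌊791496·30/10000⌋=2374; principal=68866-2374=66492; balance=791496-66492=725004
35. interest=⌊725004·30/10000⌋=2175; principal=68866-2175=66691; balance=725004-66691=658313
36. interest=⌊658313·30/10000⌋=1974; principal=68866-1974=66892; balance=658313-66892=591421
37. interest=⌊591421·30/10000⌋=1774; principal=68866-1774=67092; balance=591421-67092=524329
38. interest=⌊524329·30/10000⌋=1572; principal=68866-1572=67294; balance=524329-67294=457035
39. interest=⌊457035·30/10000⌋=1371; principal=68866-1371=67495; balance=457035-67495=389540
40. interest=⌊389540·30/10000⌋=1168; principal=68866-1168=67698; balance=389540-67698=321842
41. interest=⌊321842·30/10000⌋=965; principal=68866-965=67901; balance=321842-67901=253941
42. interest=⌊253941·30/10000⌋=761; principal=68866-761=68105; balance=253941-68105=185836
43. interest=⌊185836·30/10000⌋=557; principal=68866-557=68309; balance=185836-68309=117527
44. interest=⌊117527·30/10000⌋=352; principal=68866-352=68514; balance=117527-68514=49013
45. interest=⌊49013·30/10000⌋=147; principal=min(68866-147,49013)=49013; balance=49013-49013=0

1 8632 60234 2817405
2 8452 60414 2756991
3 8270 60596 2696395
4 8089 60777 2635618
5 7906 60960 2574658
6 7723 61143 2513515
7 7540 61326 2452189
8 7356 61510 2390679
9 7172 61694 2328985
10 6986 61880 2267105
11 6801 62065 2205040
12 6615 62251 2142789
13 6428 62438 2080351
14 6241 62625 2017726
15 6053 62813 1954913
16 5864 63002 1891911
17 5675 63191 1828720
18 5486 63380 1765340
19 5296 63570 1701770
20 5105 63761 1638009
21 4914 63952 1574057
22 4722 64144 1509913
23 4529 64337 1445576
24 4336 64530 1381046
25 4143 64723 1316323
26 3948 64918 1251405
27 3754 65112 1186293
28 3558 65308 1120985
29 3362 65504 1055481
30 3166 65700 989781
31 2969 65897 923884
32 2771 66095 857789
33 2573 66293 791496
34 2374 66492 725004
35 2175 66691 658313
36 1974 66892 591421
37 1774 67092 524329
38 1572 67294 457035
39 1371 67495 389540
40 1168 67698 321842
41 965 67901 253941
42 761 68105 185836
43 557 68309 117527
44 352 68514 49013
45 147 49013 0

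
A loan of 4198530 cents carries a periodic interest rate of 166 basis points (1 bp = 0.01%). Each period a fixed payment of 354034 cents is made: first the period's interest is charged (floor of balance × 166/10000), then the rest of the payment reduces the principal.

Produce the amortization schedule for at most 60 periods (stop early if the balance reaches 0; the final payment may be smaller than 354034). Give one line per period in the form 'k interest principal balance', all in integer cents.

1. interest=⌊4198530·166/10000⌋=69695; principal=354034-69695=284339; balance=4198530-284339=3914191
2. interest=⌊3914191·166/10000⌋=64975; principal=354034-64975=289059; balance=3914191-289059=3625132
3. interest=⌊3625132·166/10000⌋=60177; principal=354034-60177=293857; balance=3625132-293857=3331275
4. interest=⌊3331275·166/10000⌋=55299; principal=354034-55299=298735; balance=3331275-298735=3032540
5. interest=⌊3032540·166/10000⌋=50340; principal=354034-50340=303694; balance=3032540-303694=2728846
6. interest=⌊2728846·166/10000⌋=45298; principal=354034-45298=308736; balance=2728846-308736=2420110
7. interest=⌊2420110·166/10000⌋=40173; principal=354034-40173=313861; balance=2420110-313861=2106249
8. interest=⌊2106249·166/10000⌋=34963; principal=354034-34963=319071; balance=2106249-319071=1787178
9. interest=⌊1787178·166/10000⌋=29667; principal=354034-29667=324367; balance=1787178-324367=1462811
10. interest=⌊1462811·166/10000⌋=24282; principal=354034-24282=329752; balance=1462811-329752=1133059
11. interest=⌊1133059·166/10000⌋=18808; principal=354034-18808=335226; balance=1133059-335226=797833
12. interest=⌊797833·166/10000⌋=13244; principal=354034-13244=340790; balance=797833-340790=457043
13. interest=⌊457043·166/10000⌋=7586; principal=354034-7586=346448; balance=457043-346448=110595
14. interest=⌊110595·166/10000⌋=1835; principal=min(354034-1835,110595)=110595; balance=110595-110595=0

1 69695 284339 3914191
2 64975 289059 3625132
3 60177 293857 3331275
4 55299 298735 3032540
5 50340 303694 2728846
6 45298 308736 2420110
7 40173 313861 2106249
8 34963 319071 1787178
9 29667 324367 1462811
10 24282 329752 1133059
11 18808 335226 797833
12 13244 340790 457043
13 7586 346448 110595
14 1835 110595 0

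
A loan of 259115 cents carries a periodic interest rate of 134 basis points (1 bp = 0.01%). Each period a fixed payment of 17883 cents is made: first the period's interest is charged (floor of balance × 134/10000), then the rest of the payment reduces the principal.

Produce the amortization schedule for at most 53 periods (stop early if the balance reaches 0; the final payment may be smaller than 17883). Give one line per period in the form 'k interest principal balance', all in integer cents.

1 3472 14411 244704
2 3279 14604 230100
3 3083 14800 215300
4 2885 14998 200302
5 2684 15199 185103
6 2480 15403 169700
7 2273 15610 154090
8 2064 15819 138271
9 1852 16031 122240
10 1638 16245 105995
11 1420 16463 89532
12 1199 16684 72848
13 976 16907 55941
14 749 17134 38807
15 520 17363 21444
16 287 17596 3848
17 51 3848 0

1. interest=⌊259115·134/10000⌋=3472; principal=17883-3472=14411; balance=259115-14411=244704
2. interest=⌊244704·134/10000⌋=3279; principal=17883-3279=14604; balance=244704-14604=230100
3. interest=⌊230100·134/10000⌋=3083; principal=17883-3083=14800; balance=230100-14800=215300
4. interest=⌊215300·134/10000⌋=2885; principal=17883-2885=14998; balance=215300-14998=200302
5. interest=⌊200302·134/10000⌋=2684; principal=17883-2684=15199; balance=200302-15199=185103
6. interest=⌊185103·134/10000⌋=2480; principal=17883-2480=15403; balance=185103-15403=169700
7. interest=⌊169700·134/10000⌋=2273; principal=17883-2273=15610; balance=169700-15610=154090
8. interest=⌊154090·134/10000⌋=2064; principal=17883-2064=15819; balance=154090-15819=138271
9. interest=⌊138271·134/10000⌋=1852; principal=17883-1852=16031; balance=138271-16031=122240
10. interest=⌊122240·134/10000⌋=1638; principal=17883-1638=16245; balance=122240-16245=105995
11. interest=⌊105995·134/10000⌋=1420; principal=17883-1420=16463; balance=105995-16463=89532
12. interest=⌊89532·134/10000⌋=1199; principal=17883-1199=16684; balance=89532-16684=72848
13. interest=⌊72848·134/10000⌋=976; principal=17883-976=16907; balance=72848-16907=55941
14. interest=⌊55941·134/10000⌋=749; principal=17883-749=17134; balance=55941-17134=38807
15. interest=⌊38807·134/10000⌋=520; principal=17883-520=17363; balance=38807-17363=21444
16. interest=⌊21444·134/10000⌋=287; principal=17883-287=17596; balance=21444-17596=3848
17. interest=⌊3848·134/10000⌋=51; principal=min(17883-51,3848)=3848; balance=3848-3848=0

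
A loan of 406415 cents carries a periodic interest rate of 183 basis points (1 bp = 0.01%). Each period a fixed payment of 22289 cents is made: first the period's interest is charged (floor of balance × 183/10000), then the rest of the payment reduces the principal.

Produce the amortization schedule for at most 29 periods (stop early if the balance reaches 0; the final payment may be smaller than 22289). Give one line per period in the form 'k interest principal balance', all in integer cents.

1 7437 14852 391563
2 7165 15124 376439
3 6888 15401 361038
4 6606 15683 345355
5 6319 15970 329385
6 6027 16262 313123
7 5730 16559 296564
8 5427 16862 279702
9 5118 17171 262531
10 4804 17485 245046
11 4484 17805 227241
12 4158 18131 209110
13 3826 18463 190647
14 3488 18801 171846
15 3144 19145 152701
16 2794 19495 133206
17 2437 19852 113354
18 2074 20215 93139
19 1704 20585 72554
20 1327 20962 51592
21 944 21345 30247
22 553 21736 8511
23 155 8511 0

1. interest=⌊406415·183/10000⌋=7437; principal=22289-7437=14852; balance=406415-14852=391563
2. interest=⌊391563·183/10000⌋=7165; principal=22289-7165=15124; balance=391563-15124=376439
3. interest=⌊376439·183/10000⌋=6888; principal=22289-6888=15401; balance=376439-15401=361038
4. interest=⌊361038·183/10000⌋=6606; principal=22289-6606=15683; balance=361038-15683=345355
5. interest=⌊345355·183/10000⌋=6319; principal=22289-6319=15970; balance=345355-15970=329385
6. interest=⌊329385·183/10000⌋=6027; principal=22289-6027=16262; balance=329385-16262=313123
7. interest=⌊313123·183/10000⌋=5730; principal=22289-5730=16559; balance=313123-16559=296564
8. interest=⌊296564·183/10000⌋=5427; principal=22289-5427=16862; balance=296564-16862=279702
9. interest=⌊279702·183/10000⌋=5118; principal=22289-5118=17171; balance=279702-17171=262531
10. interest=⌊262531·183/10000⌋=4804; principal=22289-4804=17485; balance=262531-17485=245046
11. interest=⌊245046·183/10000⌋=4484; principal=22289-4484=17805; balance=245046-17805=227241
12. interest=⌊227241·183/10000⌋=4158; principal=22289-4158=18131; balance=227241-18131=209110
13. interest=⌊209110·183/10000⌋=3826; principal=22289-3826=18463; balance=209110-18463=190647
14. interest=⌊190647·183/10000⌋=3488; principal=22289-3488=18801; balance=190647-18801=171846
15. interest=⌊171846·183/10000⌋=3144; principal=22289-3144=19145; balance=171846-19145=152701
16. interest=⌊152701·183/10000⌋=2794; principal=22289-2794=19495; balance=152701-19495=133206
17. interest=⌊133206·183/10000⌋=2437; principal=22289-2437=19852; balance=133206-19852=113354
18. interest=⌊113354·183/10000⌋=2074; principal=22289-2074=20215; balance=113354-20215=93139
19. interest=⌊93139·183/10000⌋=1704; principal=22289-1704=20585; balance=93139-20585=72554
20. interest=⌊72554·183/10000⌋=1327; principal=22289-1327=20962; balance=72554-20962=51592
21. interest=⌊51592·183/10000⌋=944; principal=22289-944=21345; balance=51592-21345=30247
22. interest=⌊30247·183/10000⌋=553; principal=22289-553=21736; balance=30247-21736=8511
23. interest=⌊8511·183/10000⌋=155; principal=min(22289-155,8511)=8511; balance=8511-8511=0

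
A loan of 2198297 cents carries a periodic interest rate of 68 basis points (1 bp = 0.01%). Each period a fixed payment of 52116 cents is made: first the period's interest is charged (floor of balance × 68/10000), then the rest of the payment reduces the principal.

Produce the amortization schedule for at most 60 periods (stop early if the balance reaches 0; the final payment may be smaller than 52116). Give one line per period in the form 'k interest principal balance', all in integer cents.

1 14948 37168 2161129
2 14695 37421 2123708
3 14441 37675 2086033
4 14185 37931 2048102
5 13927 38189 2009913
6 13667 38449 1971464
7 13405 38711 1932753
8 13142 38974 1893779
9 12877 39239 1854540
10 12610 39506 1815034
11 12342 39774 1775260
12 12071 40045 1735215
13 11799 40317 1694898
14 11525 40591 1654307
15 11249 40867 1613440
16 10971 41145 1572295
17 10691 41425 1530870
18 10409 41707 1489163
19 10126 41990 1447173
20 9840 42276 1404897
21 9553 42563 1362334
22 9263 42853 1319481
23 8972 43144 1276337
24 8679 43437 1232900
25 8383 43733 1189167
26 8086 44030 1145137
27 7786 44330 1100807
28 7485 44631 1056176
29 7181 44935 1011241
30 6876 45240 966001
31 6568 45548 920453
32 6259 45857 874596
33 5947 46169 828427
34 5633 46483 781944
35 5317 46799 735145
36 4998 47118 688027
37 4678 47438 640589
38 4356 47760 592829
39 4031 48085 544744
40 3704 48412 496332
41 3375 48741 447591
42 3043 49073 398518
43 2709 49407 349111
44 2373 49743 299368
45 2035 50081 249287
46 1695 50421 198866
47 1352 50764 148102
48 1007 51109 96993
49 659 51457 45536
50 309 45536 0

1. interest=⌊2198297·68/10000⌋=14948; principal=52116-14948=37168; balance=2198297-37168=2161129
2. interest=⌊2161129·68/10000⌋=14695; principal=52116-14695=37421; balance=2161129-37421=2123708
3. interest=⌊2123708·68/10000⌋=14441; principal=52116-14441=37675; balance=2123708-37675=2086033
4. interest=⌊2086033·68/10000⌋=14185; principal=52116-14185=37931; balance=2086033-37931=2048102
5. interest=⌊2048102·68/10000⌋=13927; principal=52116-13927=38189; balance=2048102-38189=2009913
6. interest=⌊2009913·68/10000⌋=13667; principal=52116-13667=38449; balance=2009913-38449=1971464
7. interest=⌊1971464·68/10000⌋=13405; principal=52116-13405=38711; balance=1971464-38711=1932753
8. interest=⌊1932753·68/10000⌋=13142; principal=52116-13142=38974; balance=1932753-38974=1893779
9. interest=⌊1893779·68/10000⌋=12877; principal=52116-12877=39239; balance=1893779-39239=1854540
10. interest=⌊1854540·68/10000⌋=12610; principal=52116-12610=39506; balance=1854540-39506=1815034
11. interest=⌊1815034·68/10000⌋=12342; principal=52116-12342=39774; balance=1815034-39774=1775260
12. interest=⌊1775260·68/10000⌋=12071; principal=52116-12071=40045; balance=1775260-40045=1735215
13. interest=⌊1735215·68/10000⌋=11799; principal=52116-11799=40317; balance=1735215-40317=1694898
14. interest=⌊1694898·68/10000⌋=11525; principal=52116-11525=40591; balance=1694898-40591=1654307
15. interest=⌊1654307·68/10000⌋=11249; principal=52116-11249=40867; balance=1654307-40867=1613440
16. interest=⌊1613440·68/10000⌋=10971; principal=52116-10971=41145; balance=1613440-41145=1572295
17. interest=⌊1572295·68/10000⌋=10691; principal=52116-10691=41425; balance=1572295-41425=1530870
18. interest=⌊1530870·68/10000⌋=10409; principal=52116-10409=41707; balance=1530870-41707=1489163
19. interest=⌊1489163·68/10000⌋=10126; principal=52116-10126=41990; balance=1489163-41990=1447173
20. interest=⌊1447173·68/10000⌋=9840; principal=52116-9840=42276; balance=1447173-42276=1404897
21. interest=⌊1404897·68/10000⌋=9553; principal=52116-9553=42563; balance=1404897-42563=1362334
22. interest=⌊1362334·68/10000⌋=9263; principal=52116-9263=42853; balance=1362334-42853=1319481
23. interest=⌊1319481·68/10000⌋=8972; principal=52116-8972=43144; balance=1319481-43144=1276337
24. interest=⌊1276337·68/10000⌋=8679; principal=52116-8679=43437; balance=1276337-43437=1232900
25. interest=⌊1232900·68/10000⌋=8383; principal=52116-8383=43733; balance=1232900-43733=1189167
26. interest=⌊1189167·68/10000⌋=8086; principal=52116-8086=44030; balance=1189167-44030=1145137
27. interest=⌊1145137·68/10000⌋=7786; principal=52116-7786=44330; balance=1145137-44330=1100807
28. interest=⌊1100807·68/10000⌋=7485; principal=52116-7485=44631; balance=1100807-44631=1056176
29. interest=⌊1056176·68/10000⌋=7181; principal=52116-7181=44935; balance=1056176-44935=1011241
30. interest=⌊1011241·68/10000⌋=6876; principal=52116-6876=45240; balance=1011241-45240=966001
31. interest=⌊966001·68/10000⌋=6568; principal=52116-6568=45548; balance=966001-45548=920453
32. interest=⌊920453·68/10000⌋=6259; principal=52116-6259=45857; balance=920453-45857=874596
33. interest=⌊874596·68/10000⌋=5947; principal=52116-5947=46169; balance=874596-46169=828427
34. interest=⌊828427·68/10000⌋=5633; principal=52116-5633=46483; balance=828427-46483=781944
35. interest=⌊781944·68/10000⌋=5317; principal=52116-5317=46799; balance=781944-46799=735145
36. interest=⌊735145·68/10000⌋=4998; principal=52116-4998=47118; balance=735145-47118=688027
37. interest=⌊688027·68/10000⌋=4678; principal=52116-4678=47438; balance=688027-47438=640589
38. interest=⌊640589·68/10000⌋=4356; principal=52116-4356=47760; balance=640589-47760=592829
39. interest=⌊592829·68/10000⌋=4031; principal=52116-4031=48085; balance=592829-48085=544744
40. interest=⌊544744·68/10000⌋=3704; principal=52116-3704=48412; balance=544744-48412=496332
41. interest=⌊496332·68/10000⌋=3375; principal=52116-3375=48741; balance=496332-48741=447591
42. interest=⌊447591·68/10000⌋=3043; principal=52116-3043=49073; balance=447591-49073=398518
43. interest=⌊398518·68/10000⌋=2709; principal=52116-2709=49407; balance=398518-49407=349111
44. interest=⌊349111·68/10000⌋=2373; principal=52116-2373=49743; balance=349111-49743=299368
45. interest=⌊299368·68/10000⌋=2035; principal=52116-2035=50081; balance=299368-50081=249287
46. interest=⌊249287·68/10000⌋=1695; principal=52116-1695=50421; balance=249287-50421=198866
47. interest=⌊198866·68/10000⌋=1352; principal=52116-1352=50764; balance=198866-50764=148102
48. interest=⌊148102·68/10000⌋=1007; principal=52116-1007=51109; balance=148102-51109=96993
49. interest=⌊96993·68/10000⌋=659; principal=52116-659=51457; balance=96993-51457=45536
50. interest=⌊45536·68/10000⌋=309; principal=min(52116-309,45536)=45536; balance=45536-45536=0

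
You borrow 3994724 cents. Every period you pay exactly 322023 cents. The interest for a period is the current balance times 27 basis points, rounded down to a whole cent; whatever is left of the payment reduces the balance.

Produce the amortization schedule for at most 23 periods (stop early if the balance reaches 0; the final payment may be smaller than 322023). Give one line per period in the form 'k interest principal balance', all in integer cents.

1. interest=⌊3994724·27/10000⌋=10785; principal=322023-10785=311238; balance=3994724-311238=3683486
2. interest=⌊3683486·27/10000⌋=9945; principal=322023-9945=312078; balance=3683486-312078=3371408
3. interest=⌊3371408·27/10000⌋=9102; principal=322023-9102=312921; balance=3371408-312921=3058487
4. interest=⌊3058487·27/10000⌋=8257; principal=322023-8257=313766; balance=3058487-313766=2744721
5. interest=⌊2744721·27/10000⌋=7410; principal=322023-7410=314613; balance=2744721-314613=2430108
6. interest=⌊2430108·27/10000⌋=6561; principal=322023-6561=315462; balance=2430108-315462=2114646
7. interest=⌊2114646·27/10000⌋=5709; principal=322023-5709=316314; balance=2114646-316314=1798332
8. interest=⌊1798332·27/10000⌋=4855; principal=322023-4855=317168; balance=1798332-317168=1481164
9. interest=⌊1481164·27/10000⌋=3999; principal=322023-3999=318024; balance=1481164-318024=1163140
10. interest=⌊1163140·27/10000⌋=3140; principal=322023-3140=318883; balance=1163140-318883=844257
11. interest=⌊844257·27/10000⌋=2279; principal=322023-2279=319744; balance=844257-319744=524513
12. interest=⌊524513·27/10000⌋=1416; principal=322023-1416=320607; balance=524513-320607=203906
13. interest=⌊203906·27/10000⌋=550; principal=min(322023-550,203906)=203906; balance=203906-203906=0

1 10785 311238 3683486
2 9945 312078 3371408
3 9102 312921 3058487
4 8257 313766 2744721
5 7410 314613 2430108
6 6561 315462 2114646
7 5709 316314 1798332
8 4855 317168 1481164
9 3999 318024 1163140
10 3140 318883 844257
11 2279 319744 524513
12 1416 320607 203906
13 550 203906 0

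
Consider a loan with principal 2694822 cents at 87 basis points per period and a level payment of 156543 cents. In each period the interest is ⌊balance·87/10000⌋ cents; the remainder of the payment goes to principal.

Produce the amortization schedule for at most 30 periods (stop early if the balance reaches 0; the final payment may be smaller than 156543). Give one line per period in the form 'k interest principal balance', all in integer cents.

1. interest=⌊2694822·87/10000⌋=23444; principal=156543-23444=133099; balance=2694822-133099=2561723
2. interest=⌊2561723·87/10000⌋=22286; principal=156543-22286=134257; balance=2561723-134257=2427466
3. interest=⌊2427466·87/10000⌋=21118; principal=156543-21118=135425; balance=2427466-135425=2292041
4. interest=⌊2292041·87/10000⌋=19940; principal=156543-19940=136603; balance=2292041-136603=2155438
5. interest=⌊2155438·87/10000⌋=18752; principal=156543-18752=137791; balance=2155438-137791=2017647
6. interest=⌊2017647·87/10000⌋=17553; principal=156543-17553=138990; balance=2017647-138990=1878657
7. interest=⌊1878657·87/10000⌋=16344; principal=156543-16344=140199; balance=1878657-140199=1738458
8. interest=⌊1738458·87/10000⌋=15124; principal=156543-15124=141419; balance=1738458-141419=1597039
9. interest=⌊1597039·87/10000⌋=13894; principal=156543-13894=142649; balance=1597039-142649=1454390
10. interest=⌊1454390·87/10000⌋=12653; principal=156543-12653=143890; balance=1454390-143890=1310500
11. interest=⌊1310500·87/10000⌋=11401; principal=156543-11401=145142; balance=1310500-145142=1165358
12. interest=⌊1165358·87/10000⌋=10138; principal=156543-10138=146405; balance=1165358-146405=1018953
13. interest=⌊1018953·87/10000⌋=8864; principal=156543-8864=147679; balance=1018953-147679=871274
14. interest=⌊871274·87/10000⌋=7580; principal=156543-7580=148963; balance=871274-148963=722311
15. interest=⌊722311·87/10000⌋=6284; principal=156543-6284=150259; balance=722311-150259=572052
16. interest=⌊572052·87/10000⌋=4976; principal=156543-4976=151567; balance=572052-151567=420485
17. interest=⌊420485·87/10000⌋=3658; principal=156543-3658=152885; balance=420485-152885=267600
18. interest=⌊267600·87/10000⌋=2328; principal=156543-2328=154215; balance=267600-154215=113385
19. interest=⌊113385·87/10000⌋=986; principal=min(156543-986,113385)=113385; balance=113385-113385=0

1 23444 133099 2561723
2 22286 134257 2427466
3 21118 135425 2292041
4 19940 136603 2155438
5 18752 137791 2017647
6 17553 138990 1878657
7 16344 140199 1738458
8 15124 141419 1597039
9 13894 142649 1454390
10 12653 143890 1310500
11 11401 145142 1165358
12 10138 146405 1018953
13 8864 147679 871274
14 7580 148963 722311
15 6284 150259 572052
16 4976 151567 420485
17 3658 152885 267600
18 2328 154215 113385
19 986 113385 0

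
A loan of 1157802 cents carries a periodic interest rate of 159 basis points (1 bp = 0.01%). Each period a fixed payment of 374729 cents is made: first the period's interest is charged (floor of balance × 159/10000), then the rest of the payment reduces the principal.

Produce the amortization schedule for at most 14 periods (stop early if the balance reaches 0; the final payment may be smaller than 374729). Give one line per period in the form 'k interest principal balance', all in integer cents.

1 18409 356320 801482
2 12743 361986 439496
3 6987 367742 71754
4 1140 71754 0

1. interest=⌊1157802·159/10000⌋=18409; principal=374729-18409=356320; balance=1157802-356320=801482
2. interest=⌊801482·159/10000⌋=12743; principal=374729-12743=361986; balance=801482-361986=439496
3. interest=⌊439496·159/10000⌋=6987; principal=374729-6987=367742; balance=439496-367742=71754
4. interest=⌊71754·159/10000⌋=1140; principal=min(374729-1140,71754)=71754; balance=71754-71754=0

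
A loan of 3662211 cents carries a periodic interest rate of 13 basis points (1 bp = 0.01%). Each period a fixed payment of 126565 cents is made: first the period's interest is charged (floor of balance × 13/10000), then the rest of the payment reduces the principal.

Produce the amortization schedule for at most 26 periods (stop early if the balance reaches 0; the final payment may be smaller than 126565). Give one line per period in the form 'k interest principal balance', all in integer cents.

1 4760 121805 3540406
2 4602 121963 3418443
3 4443 122122 3296321
4 4285 122280 3174041
5 4126 122439 3051602
6 3967 122598 2929004
7 3807 122758 2806246
8 3648 122917 2683329
9 3488 123077 2560252
10 3328 123237 2437015
11 3168 123397 2313618
12 3007 123558 2190060
13 2847 123718 2066342
14 2686 123879 1942463
15 2525 124040 1818423
16 2363 124202 1694221
17 2202 124363 1569858
18 2040 124525 1445333
19 1878 124687 1320646
20 1716 124849 1195797
21 1554 125011 1070786
22 1392 125173 945613
23 1229 125336 820277
24 1066 125499 694778
25 903 125662 569116
26 739 125826 443290

1. interest=⌊3662211·13/10000⌋=4760; principal=126565-4760=121805; balance=3662211-121805=3540406
2. interest=⌊3540406·13/10000⌋=4602; principal=126565-4602=121963; balance=3540406-121963=3418443
3. interest=⌊3418443·13/10000⌋=4443; principal=126565-4443=122122; balance=3418443-122122=3296321
4. interest=⌊3296321·13/10000⌋=4285; principal=126565-4285=122280; balance=3296321-122280=3174041
5. interest=⌊3174041·13/10000⌋=4126; principal=126565-4126=122439; balance=3174041-122439=3051602
6. interest=⌊3051602·13/10000⌋=3967; principal=126565-3967=122598; balance=3051602-122598=2929004
7. interest=⌊2929004·13/10000⌋=3807; principal=126565-3807=122758; balance=2929004-122758=2806246
8. interest=⌊2806246·13/10000⌋=3648; principal=126565-3648=122917; balance=2806246-122917=2683329
9. interest=⌊2683329·13/10000⌋=3488; principal=126565-3488=123077; balance=2683329-123077=2560252
10. interest=⌊2560252·13/10000⌋=3328; principal=126565-3328=123237; balance=2560252-123237=2437015
11. interest=⌊2437015·13/10000⌋=3168; principal=126565-3168=123397; balance=2437015-123397=2313618
12. interest=⌊2313618·13/10000⌋=3007; principal=126565-3007=123558; balance=2313618-123558=2190060
13. interest=⌊2190060·13/10000⌋=2847; principal=126565-2847=123718; balance=2190060-123718=2066342
14. interest=⌊2066342·13/10000⌋=2686; principal=126565-2686=123879; balance=2066342-123879=1942463
15. interest=⌊1942463·13/10000⌋=2525; principal=126565-2525=124040; balance=1942463-124040=1818423
16. interest=⌊1818423·13/10000⌋=2363; principal=126565-2363=124202; balance=1818423-124202=1694221
17. interest=⌊1694221·13/10000⌋=2202; principal=126565-2202=124363; balance=1694221-124363=1569858
18. interest=⌊1569858·13/10000⌋=2040; principal=126565-2040=124525; balance=1569858-124525=1445333
19. interest=⌊1445333·13/10000⌋=1878; principal=126565-1878=124687; balance=1445333-124687=1320646
20. interest=⌊1320646·13/10000⌋=1716; principal=126565-1716=124849; balance=1320646-124849=1195797
21. interest=⌊1195797·13/10000⌋=1554; principal=126565-1554=125011; balance=1195797-125011=1070786
22. interest=⌊1070786·13/10000⌋=1392; principal=126565-1392=125173; balance=1070786-125173=945613
23. interest=⌊945613·13/10000⌋=1229; principal=126565-1229=125336; balance=945613-125336=820277
24. interest=⌊820277·13/10000⌋=1066; principal=126565-1066=125499; balance=820277-125499=694778
25. interest=⌊694778·13/10000⌋=903; principal=126565-903=125662; balance=694778-125662=569116
26. interest=⌊569116·13/10000⌋=739; principal=126565-739=125826; balance=569116-125826=443290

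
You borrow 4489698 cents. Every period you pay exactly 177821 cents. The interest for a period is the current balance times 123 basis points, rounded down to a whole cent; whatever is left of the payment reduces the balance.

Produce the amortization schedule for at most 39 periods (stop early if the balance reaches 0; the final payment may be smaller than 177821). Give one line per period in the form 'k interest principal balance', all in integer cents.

1 55223 122598 4367100
2 53715 124106 4242994
3 52188 125633 4117361
4 50643 127178 3990183
5 49079 128742 3861441
6 47495 130326 3731115
7 45892 131929 3599186
8 44269 133552 3465634
9 42627 135194 3330440
10 40964 136857 3193583
11 39281 138540 3055043
12 37577 140244 2914799
13 35852 141969 2772830
14 34105 143716 2629114
15 32338 145483 2483631
16 30548 147273 2336358
17 28737 149084 2187274
18 26903 150918 2036356
19 25047 152774 1883582
20 23168 154653 1728929
21 21265 156556 1572373
22 19340 158481 1413892
23 17390 160431 1253461
24 15417 162404 1091057
25 13420 164401 926656
26 11397 166424 760232
27 9350 168471 591761
28 7278 170543 421218
29 5180 172641 248577
30 3057 174764 73813
31 907 73813 0

1. interest=⌊4489698·123/10000⌋=55223; principal=177821-55223=122598; balance=4489698-122598=4367100
2. interest=⌊4367100·123/10000⌋=53715; principal=177821-53715=124106; balance=4367100-124106=4242994
3. interest=⌊4242994·123/10000⌋=52188; principal=177821-52188=125633; balance=4242994-125633=4117361
4. interest=⌊4117361·123/10000⌋=50643; principal=177821-50643=127178; balance=4117361-127178=3990183
5. interest=⌊3990183·123/10000⌋=49079; principal=177821-49079=128742; balance=3990183-128742=3861441
6. interest=⌊3861441·123/10000⌋=47495; principal=177821-47495=130326; balance=3861441-130326=3731115
7. interest=⌊3731115·123/10000⌋=45892; principal=177821-45892=131929; balance=3731115-131929=3599186
8. interest=⌊3599186·123/10000⌋=44269; principal=177821-44269=133552; balance=3599186-133552=3465634
9. interest=⌊3465634·123/10000⌋=42627; principal=177821-42627=135194; balance=3465634-135194=3330440
10. interest=⌊3330440·123/10000⌋=40964; principal=177821-40964=136857; balance=3330440-136857=3193583
11. interest=⌊3193583·123/10000⌋=39281; principal=177821-39281=138540; balance=3193583-138540=3055043
12. interest=⌊3055043·123/10000⌋=37577; principal=177821-37577=140244; balance=3055043-140244=2914799
13. interest=⌊2914799·123/10000⌋=35852; principal=177821-35852=141969; balance=2914799-141969=2772830
14. interest=⌊2772830·123/10000⌋=34105; principal=177821-34105=143716; balance=2772830-143716=2629114
15. interest=⌊2629114·123/10000⌋=32338; principal=177821-32338=145483; balance=2629114-145483=2483631
16. interest=⌊2483631·123/10000⌋=30548; principal=177821-30548=147273; balance=2483631-147273=2336358
17. interest=⌊2336358·123/10000⌋=28737; principal=177821-28737=149084; balance=2336358-149084=2187274
18. interest=⌊2187274·123/10000⌋=26903; principal=177821-26903=150918; balance=2187274-150918=2036356
19. interest=⌊2036356·123/10000⌋=25047; principal=177821-25047=152774; balance=2036356-152774=1883582
20. interest=⌊1883582·123/10000⌋=23168; principal=177821-23168=154653; balance=1883582-154653=1728929
21. interest=⌊1728929·123/10000⌋=21265; principal=177821-21265=156556; balance=1728929-156556=1572373
22. interest=⌊1572373·123/10000⌋=19340; principal=177821-19340=158481; balance=1572373-158481=1413892
23. interest=⌊1413892·123/10000⌋=17390; principal=177821-17390=160431; balance=1413892-160431=1253461
24. interest=⌊1253461·123/10000⌋=15417; principal=177821-15417=162404; balance=1253461-162404=1091057
25. interest=⌊1091057·123/10000⌋=13420; principal=177821-13420=164401; balance=1091057-164401=926656
26. interest=⌊926656·123/10000⌋=11397; principal=177821-11397=166424; balance=926656-166424=760232
27. interest=⌊760232·123/10000⌋=9350; principal=177821-9350=168471; balance=760232-168471=591761
28. interest=⌊591761·123/10000⌋=7278; principal=177821-7278=170543; balance=591761-170543=421218
29. interest=⌊421218·123/10000⌋=5180; principal=177821-5180=172641; balance=421218-172641=248577
30. interest=⌊248577·123/10000⌋=3057; principal=177821-3057=174764; balance=248577-174764=73813
31. interest=⌊73813·123/10000⌋=907; principal=min(177821-907,73813)=73813; balance=73813-73813=0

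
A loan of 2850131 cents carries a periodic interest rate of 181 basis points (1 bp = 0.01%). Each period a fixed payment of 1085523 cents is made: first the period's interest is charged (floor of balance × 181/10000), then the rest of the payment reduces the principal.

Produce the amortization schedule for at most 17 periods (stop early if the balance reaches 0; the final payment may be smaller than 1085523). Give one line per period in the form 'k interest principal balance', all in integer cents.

1 51587 1033936 1816195
2 32873 1052650 763545
3 13820 763545 0

1. interest=⌊2850131·181/10000⌋=51587; principal=1085523-51587=1033936; balance=2850131-1033936=1816195
2. interest=⌊1816195·181/10000⌋=32873; principal=1085523-32873=1052650; balance=1816195-1052650=763545
3. interest=⌊763545·181/10000⌋=13820; principal=min(1085523-13820,763545)=763545; balance=763545-763545=0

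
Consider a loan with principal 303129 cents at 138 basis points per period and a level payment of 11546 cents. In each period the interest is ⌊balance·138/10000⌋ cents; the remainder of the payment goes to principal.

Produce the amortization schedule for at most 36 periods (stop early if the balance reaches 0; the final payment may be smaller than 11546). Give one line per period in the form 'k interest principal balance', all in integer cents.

1 4183 7363 295766
2 4081 7465 288301
3 3978 7568 280733
4 3874 7672 273061
5 3768 7778 265283
6 3660 7886 257397
7 3552 7994 249403
8 3441 8105 241298
9 3329 8217 233081
10 3216 8330 224751
11 3101 8445 216306
12 2985 8561 207745
13 2866 8680 199065
14 2747 8799 190266
15 2625 8921 181345
16 2502 9044 172301
17 2377 9169 163132
18 2251 9295 153837
19 2122 9424 144413
20 1992 9554 134859
21 1861 9685 125174
22 1727 9819 115355
23 1591 9955 105400
24 1454 10092 95308
25 1315 10231 85077
26 1174 10372 74705
27 1030 10516 64189
28 885 10661 53528
29 738 10808 42720
30 589 10957 31763
31 438 11108 20655
32 285 11261 9394
33 129 9394 0

1. interest=⌊303129·138/10000⌋=4183; principal=11546-4183=7363; balance=303129-7363=295766
2. interest=⌊295766·138/10000⌋=4081; principal=11546-4081=7465; balance=295766-7465=288301
3. interest=⌊288301·138/10000⌋=3978; principal=11546-3978=7568; balance=288301-7568=280733
4. interest=⌊280733·138/10000⌋=3874; principal=11546-3874=7672; balance=280733-7672=273061
5. interest=⌊273061·138/10000⌋=3768; principal=11546-3768=7778; balance=273061-7778=265283
6. interest=⌊265283·138/10000⌋=3660; principal=11546-3660=7886; balance=265283-7886=257397
7. interest=⌊257397·138/10000⌋=3552; principal=11546-3552=7994; balance=257397-7994=249403
8. interest=⌊249403·138/10000⌋=3441; principal=11546-3441=8105; balance=249403-8105=241298
9. interest=⌊241298·138/10000⌋=3329; principal=11546-3329=8217; balance=241298-8217=233081
10. interest=⌊233081·138/10000⌋=3216; principal=11546-3216=8330; balance=233081-8330=224751
11. interest=⌊224751·138/10000⌋=3101; principal=11546-3101=8445; balance=224751-8445=216306
12. interest=⌊216306·138/10000⌋=2985; principal=11546-2985=8561; balance=216306-8561=207745
13. interest=⌊207745·138/10000⌋=2866; principal=11546-2866=8680; balance=207745-8680=199065
14. interest=⌊199065·138/10000⌋=2747; principal=11546-2747=8799; balance=199065-8799=190266
15. interest=⌊190266·138/10000⌋=2625; principal=11546-2625=8921; balance=190266-8921=181345
16. interest=⌊181345·138/10000⌋=2502; principal=11546-2502=9044; balance=181345-9044=172301
17. interest=⌊172301·138/10000⌋=2377; principal=11546-2377=9169; balance=172301-9169=163132
18. interest=⌊163132·138/10000⌋=2251; principal=11546-2251=9295; balance=163132-9295=153837
19. interest=⌊153837·138/10000⌋=2122; principal=11546-2122=9424; balance=153837-9424=144413
20. interest=⌊144413·138/10000⌋=1992; principal=11546-1992=9554; balance=144413-9554=134859
21. interest=⌊134859·138/10000⌋=1861; principal=11546-1861=9685; balance=134859-9685=125174
22. interest=⌊125174·138/10000⌋=1727; principal=11546-1727=9819; balance=125174-9819=115355
23. interest=⌊115355·138/10000⌋=1591; principal=11546-1591=9955; balance=115355-9955=105400
24. interest=⌊105400·138/10000⌋=1454; principal=11546-1454=10092; balance=105400-10092=95308
25. interest=⌊95308·138/10000⌋=1315; principal=11546-1315=10231; balance=95308-10231=85077
26. interest=⌊85077·138/10000⌋=1174; principal=11546-1174=10372; balance=85077-10372=74705
27. interest=⌊74705·138/10000⌋=1030; principal=11546-1030=10516; balance=74705-10516=64189
28. interest=⌊64189·138/10000⌋=885; principal=11546-885=10661; balance=64189-10661=53528
29. interest=⌊53528·138/10000⌋=738; principal=11546-738=10808; balance=53528-10808=42720
30. interest=⌊42720·138/10000⌋=589; principal=11546-589=10957; balance=42720-10957=31763
31. interest=⌊31763·138/10000⌋=438; principal=11546-438=11108; balance=31763-11108=20655
32. interest=⌊20655·138/10000⌋=285; principal=11546-285=11261; balance=20655-11261=9394
33. interest=⌊9394·138/10000⌋=129; principal=min(11546-129,9394)=9394; balance=9394-9394=0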